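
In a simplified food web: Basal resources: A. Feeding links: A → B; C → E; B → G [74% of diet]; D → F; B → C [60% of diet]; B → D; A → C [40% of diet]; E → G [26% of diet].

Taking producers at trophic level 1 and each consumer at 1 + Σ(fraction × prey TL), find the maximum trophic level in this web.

B: 1 + 1 = 2
C: 1 + (0.6×2 + 0.4×1) = 2.6
D: 1 + 2 = 3
E: 1 + 2.6 = 3.6
F: 1 + 3 = 4
G: 1 + (0.26×3.6 + 0.74×2) = 3.416

4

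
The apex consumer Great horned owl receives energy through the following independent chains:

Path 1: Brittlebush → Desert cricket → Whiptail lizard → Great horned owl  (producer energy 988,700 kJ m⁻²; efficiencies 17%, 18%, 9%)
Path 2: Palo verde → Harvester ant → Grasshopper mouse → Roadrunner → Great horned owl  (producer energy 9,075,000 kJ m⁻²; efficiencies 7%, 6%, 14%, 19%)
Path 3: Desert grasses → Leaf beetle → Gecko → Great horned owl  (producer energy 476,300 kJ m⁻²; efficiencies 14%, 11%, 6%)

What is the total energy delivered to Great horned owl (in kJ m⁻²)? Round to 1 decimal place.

4176.8 kJ m⁻²

Path 1: 988700 × 0.17 × 0.18 × 0.09 = 2722.8798 kJ m⁻²
Path 2: 9075000 × 0.07 × 0.06 × 0.14 × 0.19 = 1013.859 kJ m⁻²
Path 3: 476300 × 0.14 × 0.11 × 0.06 = 440.1012 kJ m⁻²
Total at Great horned owl: 2722.8798 + 1013.859 + 440.1012 = 4176.84 kJ m⁻²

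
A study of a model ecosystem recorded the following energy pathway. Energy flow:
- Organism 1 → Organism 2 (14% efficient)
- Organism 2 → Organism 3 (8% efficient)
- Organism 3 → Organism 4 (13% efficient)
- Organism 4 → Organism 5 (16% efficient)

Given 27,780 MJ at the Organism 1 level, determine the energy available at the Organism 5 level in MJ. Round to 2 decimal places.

Organism 2: 27780 × 0.14 = 3889.2 MJ
Organism 3: 3889.2 × 0.08 = 311.136 MJ
Organism 4: 311.136 × 0.13 = 40.44768 MJ
Organism 5: 40.44768 × 0.16 = 6.4716288 MJ

6.47 MJ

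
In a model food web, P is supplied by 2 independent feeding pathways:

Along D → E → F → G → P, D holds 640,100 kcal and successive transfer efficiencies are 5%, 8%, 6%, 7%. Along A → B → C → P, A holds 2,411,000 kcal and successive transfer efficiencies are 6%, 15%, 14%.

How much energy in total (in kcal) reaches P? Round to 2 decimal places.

3048.61 kcal

Via D: 640100 × 0.05 × 0.08 × 0.06 × 0.07 = 10.75368 kcal
Via A: 2411000 × 0.06 × 0.15 × 0.14 = 3037.86 kcal
Total at P: 10.75368 + 3037.86 = 3048.61368 kcal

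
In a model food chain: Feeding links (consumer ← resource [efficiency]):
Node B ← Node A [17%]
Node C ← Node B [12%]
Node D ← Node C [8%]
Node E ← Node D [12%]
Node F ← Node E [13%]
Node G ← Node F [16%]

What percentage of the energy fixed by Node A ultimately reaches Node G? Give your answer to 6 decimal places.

Product of link efficiencies: 0.17 × 0.12 × 0.08 × 0.12 × 0.13 × 0.16 = 0.000004073472
As a percentage: 0.000004073472 × 100 = 0.000407%

0.000407%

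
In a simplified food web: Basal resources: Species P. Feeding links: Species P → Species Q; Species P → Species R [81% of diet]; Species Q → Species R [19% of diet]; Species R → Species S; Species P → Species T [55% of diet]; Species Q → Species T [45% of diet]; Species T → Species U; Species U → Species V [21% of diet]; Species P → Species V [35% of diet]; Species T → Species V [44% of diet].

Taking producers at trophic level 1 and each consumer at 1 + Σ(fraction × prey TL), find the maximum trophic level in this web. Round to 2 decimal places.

3.45

Species Q: 1 + 1 = 2
Species R: 1 + (0.81×1 + 0.19×2) = 2.19
Species S: 1 + 2.19 = 3.19
Species T: 1 + (0.55×1 + 0.45×2) = 2.45
Species U: 1 + 2.45 = 3.45
Species V: 1 + (0.21×3.45 + 0.35×1 + 0.44×2.45) = 3.1525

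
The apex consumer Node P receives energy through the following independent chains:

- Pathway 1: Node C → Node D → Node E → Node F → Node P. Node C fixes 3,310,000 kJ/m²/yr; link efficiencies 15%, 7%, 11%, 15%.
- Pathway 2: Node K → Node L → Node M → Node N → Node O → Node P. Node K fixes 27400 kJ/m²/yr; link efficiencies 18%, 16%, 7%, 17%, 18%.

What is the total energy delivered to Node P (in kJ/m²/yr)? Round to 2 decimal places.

575.15 kJ/m²/yr

Pathway 1: 3310000 × 0.15 × 0.07 × 0.11 × 0.15 = 573.4575 kJ/m²/yr
Pathway 2: 27400 × 0.18 × 0.16 × 0.07 × 0.17 × 0.18 = 1.69029504 kJ/m²/yr
Total at Node P: 573.4575 + 1.69029504 = 575.14779504 kJ/m²/yr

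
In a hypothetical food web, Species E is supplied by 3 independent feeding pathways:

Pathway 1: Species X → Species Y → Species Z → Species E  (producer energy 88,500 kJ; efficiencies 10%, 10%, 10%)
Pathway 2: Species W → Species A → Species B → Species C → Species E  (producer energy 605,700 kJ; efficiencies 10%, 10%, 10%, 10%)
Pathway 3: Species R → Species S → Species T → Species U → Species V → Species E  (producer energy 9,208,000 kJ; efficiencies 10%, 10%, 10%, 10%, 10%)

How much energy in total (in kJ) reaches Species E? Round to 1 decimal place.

Pathway 1: 88500 × 0.1 × 0.1 × 0.1 = 88.5 kJ
Pathway 2: 605700 × 0.1 × 0.1 × 0.1 × 0.1 = 60.57 kJ
Pathway 3: 9208000 × 0.1 × 0.1 × 0.1 × 0.1 × 0.1 = 92.08 kJ
Total at Species E: 88.5 + 60.57 + 92.08 = 241.15 kJ

241.2 kJ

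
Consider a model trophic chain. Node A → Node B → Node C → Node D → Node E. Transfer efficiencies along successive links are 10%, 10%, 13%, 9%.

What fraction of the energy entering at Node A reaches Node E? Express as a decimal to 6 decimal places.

Product of link efficiencies: 0.1 × 0.1 × 0.13 × 0.09 = 0.000117

0.000117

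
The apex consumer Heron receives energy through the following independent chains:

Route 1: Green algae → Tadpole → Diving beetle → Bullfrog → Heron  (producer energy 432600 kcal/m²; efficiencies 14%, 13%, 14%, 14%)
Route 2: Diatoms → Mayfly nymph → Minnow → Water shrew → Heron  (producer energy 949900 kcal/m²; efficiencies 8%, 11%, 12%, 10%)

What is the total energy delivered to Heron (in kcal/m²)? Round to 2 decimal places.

254.63 kcal/m²

Route 1: 432600 × 0.14 × 0.13 × 0.14 × 0.14 = 154.317072 kcal/m²
Route 2: 949900 × 0.08 × 0.11 × 0.12 × 0.1 = 100.30944 kcal/m²
Total at Heron: 154.317072 + 100.30944 = 254.626512 kcal/m²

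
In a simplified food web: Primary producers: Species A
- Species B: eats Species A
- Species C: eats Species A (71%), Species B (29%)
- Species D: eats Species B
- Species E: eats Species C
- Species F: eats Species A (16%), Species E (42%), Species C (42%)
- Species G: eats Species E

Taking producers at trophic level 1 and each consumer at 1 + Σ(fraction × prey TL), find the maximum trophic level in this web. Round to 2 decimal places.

4.29

Species B: 1 + 1 = 2
Species C: 1 + (0.71×1 + 0.29×2) = 2.29
Species D: 1 + 2 = 3
Species E: 1 + 2.29 = 3.29
Species F: 1 + (0.16×1 + 0.42×3.29 + 0.42×2.29) = 3.5036
Species G: 1 + 3.29 = 4.29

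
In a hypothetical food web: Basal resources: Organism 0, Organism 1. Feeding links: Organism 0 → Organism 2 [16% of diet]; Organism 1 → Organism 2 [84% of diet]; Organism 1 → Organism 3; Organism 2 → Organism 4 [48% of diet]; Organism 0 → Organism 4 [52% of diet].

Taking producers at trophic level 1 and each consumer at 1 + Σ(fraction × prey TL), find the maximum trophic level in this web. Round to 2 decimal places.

Organism 2: 1 + (0.16×1 + 0.84×1) = 2
Organism 3: 1 + 1 = 2
Organism 4: 1 + (0.48×2 + 0.52×1) = 2.48

2.48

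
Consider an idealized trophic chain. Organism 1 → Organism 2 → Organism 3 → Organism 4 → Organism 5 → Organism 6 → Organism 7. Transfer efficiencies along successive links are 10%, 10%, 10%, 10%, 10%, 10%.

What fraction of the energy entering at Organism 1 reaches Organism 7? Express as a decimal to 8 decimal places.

0.00000100

Product of link efficiencies: 0.1 × 0.1 × 0.1 × 0.1 × 0.1 × 0.1 = 0.000001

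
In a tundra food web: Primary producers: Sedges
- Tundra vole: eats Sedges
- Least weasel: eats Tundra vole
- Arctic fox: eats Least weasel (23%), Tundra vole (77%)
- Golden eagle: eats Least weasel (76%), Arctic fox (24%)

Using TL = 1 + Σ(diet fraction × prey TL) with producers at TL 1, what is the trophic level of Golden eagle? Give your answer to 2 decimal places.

4.06

Tundra vole: 1 + 1 = 2
Least weasel: 1 + 2 = 3
Arctic fox: 1 + (0.23×3 + 0.77×2) = 3.23
Golden eagle: 1 + (0.76×3 + 0.24×3.23) = 4.0552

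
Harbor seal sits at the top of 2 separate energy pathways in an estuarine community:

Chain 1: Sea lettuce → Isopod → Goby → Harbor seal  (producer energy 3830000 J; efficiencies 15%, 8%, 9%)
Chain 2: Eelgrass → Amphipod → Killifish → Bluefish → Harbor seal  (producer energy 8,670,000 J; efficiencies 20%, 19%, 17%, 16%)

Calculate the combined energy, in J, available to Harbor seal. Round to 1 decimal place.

Chain 1: 3830000 × 0.15 × 0.08 × 0.09 = 4136.4 J
Chain 2: 8670000 × 0.2 × 0.19 × 0.17 × 0.16 = 8961.312 J
Total at Harbor seal: 4136.4 + 8961.312 = 13097.712 J

13097.7 J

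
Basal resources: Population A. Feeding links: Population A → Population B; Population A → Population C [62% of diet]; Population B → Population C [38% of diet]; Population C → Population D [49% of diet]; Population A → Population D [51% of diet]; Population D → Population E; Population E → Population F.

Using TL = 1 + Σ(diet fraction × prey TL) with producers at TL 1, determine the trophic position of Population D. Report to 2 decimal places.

2.68

Population B: 1 + 1 = 2
Population C: 1 + (0.62×1 + 0.38×2) = 2.38
Population D: 1 + (0.49×2.38 + 0.51×1) = 2.6762
Population E: 1 + 2.6762 = 3.6762
Population F: 1 + 3.6762 = 4.6762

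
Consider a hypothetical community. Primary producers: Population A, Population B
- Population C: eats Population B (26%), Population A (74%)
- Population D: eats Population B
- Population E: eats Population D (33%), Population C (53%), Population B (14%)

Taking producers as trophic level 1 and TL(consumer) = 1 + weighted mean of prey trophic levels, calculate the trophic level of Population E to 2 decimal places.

2.86

Population C: 1 + (0.26×1 + 0.74×1) = 2
Population D: 1 + 1 = 2
Population E: 1 + (0.33×2 + 0.53×2 + 0.14×1) = 2.86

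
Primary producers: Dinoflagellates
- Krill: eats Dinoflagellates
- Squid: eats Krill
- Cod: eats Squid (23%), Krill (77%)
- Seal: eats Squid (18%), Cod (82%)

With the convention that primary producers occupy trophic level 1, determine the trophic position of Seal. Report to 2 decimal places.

Krill: 1 + 1 = 2
Squid: 1 + 2 = 3
Cod: 1 + (0.23×3 + 0.77×2) = 3.23
Seal: 1 + (0.18×3 + 0.82×3.23) = 4.1886

4.19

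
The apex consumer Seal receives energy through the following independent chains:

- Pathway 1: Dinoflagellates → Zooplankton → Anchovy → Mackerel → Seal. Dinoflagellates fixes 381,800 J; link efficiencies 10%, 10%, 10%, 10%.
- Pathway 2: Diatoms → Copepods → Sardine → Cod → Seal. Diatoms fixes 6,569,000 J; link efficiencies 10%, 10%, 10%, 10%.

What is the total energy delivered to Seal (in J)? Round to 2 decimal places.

Pathway 1: 381800 × 0.1 × 0.1 × 0.1 × 0.1 = 38.18 J
Pathway 2: 6569000 × 0.1 × 0.1 × 0.1 × 0.1 = 656.9 J
Total at Seal: 38.18 + 656.9 = 695.08 J

695.08 J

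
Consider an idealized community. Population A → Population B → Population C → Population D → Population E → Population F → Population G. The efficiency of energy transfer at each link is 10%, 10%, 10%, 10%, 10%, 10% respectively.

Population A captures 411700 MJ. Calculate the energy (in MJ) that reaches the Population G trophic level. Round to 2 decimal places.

0.41 MJ

Population B: 411700 × 0.1 = 41170 MJ
Population C: 41170 × 0.1 = 4117 MJ
Population D: 4117 × 0.1 = 411.7 MJ
Population E: 411.7 × 0.1 = 41.17 MJ
Population F: 41.17 × 0.1 = 4.117 MJ
Population G: 4.117 × 0.1 = 0.4117 MJ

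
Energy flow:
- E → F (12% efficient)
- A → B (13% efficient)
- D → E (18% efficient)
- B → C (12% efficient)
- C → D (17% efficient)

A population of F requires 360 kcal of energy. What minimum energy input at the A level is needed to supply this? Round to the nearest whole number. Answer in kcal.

Cumulative transfer efficiency: 0.13 × 0.12 × 0.17 × 0.18 × 0.12 = 0.0000572832
A energy = 360 / 0.0000572832 = 6284565 kcal

6284565 kcal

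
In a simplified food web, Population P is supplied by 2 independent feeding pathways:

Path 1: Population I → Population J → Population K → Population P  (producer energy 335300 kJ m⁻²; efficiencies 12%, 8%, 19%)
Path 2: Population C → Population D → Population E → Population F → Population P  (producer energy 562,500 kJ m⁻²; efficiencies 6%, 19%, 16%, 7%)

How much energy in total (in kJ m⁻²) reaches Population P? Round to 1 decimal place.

683.4 kJ m⁻²

Path 1: 335300 × 0.12 × 0.08 × 0.19 = 611.5872 kJ m⁻²
Path 2: 562500 × 0.06 × 0.19 × 0.16 × 0.07 = 71.82 kJ m⁻²
Total at Population P: 611.5872 + 71.82 = 683.4072 kJ m⁻²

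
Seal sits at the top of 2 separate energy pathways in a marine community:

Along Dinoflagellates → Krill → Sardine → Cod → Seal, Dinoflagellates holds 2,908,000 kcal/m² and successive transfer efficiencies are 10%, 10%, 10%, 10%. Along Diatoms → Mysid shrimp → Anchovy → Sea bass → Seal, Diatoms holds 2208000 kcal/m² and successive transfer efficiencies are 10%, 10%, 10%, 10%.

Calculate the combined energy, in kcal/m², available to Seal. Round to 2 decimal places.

Via Dinoflagellates: 2908000 × 0.1 × 0.1 × 0.1 × 0.1 = 290.8 kcal/m²
Via Diatoms: 2208000 × 0.1 × 0.1 × 0.1 × 0.1 = 220.8 kcal/m²
Total at Seal: 290.8 + 220.8 = 511.6 kcal/m²

511.60 kcal/m²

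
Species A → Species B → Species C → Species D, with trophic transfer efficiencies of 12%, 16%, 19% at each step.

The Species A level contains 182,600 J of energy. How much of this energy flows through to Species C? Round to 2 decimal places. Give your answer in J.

3505.92 J

Species B: 182600 × 0.12 = 21912 J
Species C: 21912 × 0.16 = 3505.92 J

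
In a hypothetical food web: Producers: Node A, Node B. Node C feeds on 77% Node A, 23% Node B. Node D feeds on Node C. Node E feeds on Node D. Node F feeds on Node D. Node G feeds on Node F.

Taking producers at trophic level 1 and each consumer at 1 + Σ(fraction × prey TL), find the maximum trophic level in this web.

5

Node C: 1 + (0.77×1 + 0.23×1) = 2
Node D: 1 + 2 = 3
Node E: 1 + 3 = 4
Node F: 1 + 3 = 4
Node G: 1 + 4 = 5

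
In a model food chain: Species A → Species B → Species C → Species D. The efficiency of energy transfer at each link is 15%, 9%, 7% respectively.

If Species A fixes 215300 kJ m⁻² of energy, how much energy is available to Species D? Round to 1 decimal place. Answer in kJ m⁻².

203.5 kJ m⁻²

Species B: 215300 × 0.15 = 32295 kJ m⁻²
Species C: 32295 × 0.09 = 2906.55 kJ m⁻²
Species D: 2906.55 × 0.07 = 203.4585 kJ m⁻²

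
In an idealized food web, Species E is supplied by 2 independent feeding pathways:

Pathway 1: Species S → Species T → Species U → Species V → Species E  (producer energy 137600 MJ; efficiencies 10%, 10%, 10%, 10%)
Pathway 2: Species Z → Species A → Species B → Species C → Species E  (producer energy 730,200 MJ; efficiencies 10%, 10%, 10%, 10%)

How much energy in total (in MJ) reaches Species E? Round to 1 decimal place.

Pathway 1: 137600 × 0.1 × 0.1 × 0.1 × 0.1 = 13.76 MJ
Pathway 2: 730200 × 0.1 × 0.1 × 0.1 × 0.1 = 73.02 MJ
Total at Species E: 13.76 + 73.02 = 86.78 MJ

86.8 MJ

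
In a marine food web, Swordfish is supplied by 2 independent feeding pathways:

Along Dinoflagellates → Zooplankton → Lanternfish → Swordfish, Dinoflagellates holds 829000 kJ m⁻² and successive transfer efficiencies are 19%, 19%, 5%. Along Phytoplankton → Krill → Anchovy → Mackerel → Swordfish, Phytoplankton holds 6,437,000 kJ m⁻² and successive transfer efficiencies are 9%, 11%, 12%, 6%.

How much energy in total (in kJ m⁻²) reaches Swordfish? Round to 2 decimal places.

Via Dinoflagellates: 829000 × 0.19 × 0.19 × 0.05 = 1496.345 kJ m⁻²
Via Phytoplankton: 6437000 × 0.09 × 0.11 × 0.12 × 0.06 = 458.82936 kJ m⁻²
Total at Swordfish: 1496.345 + 458.82936 = 1955.17436 kJ m⁻²

1955.17 kJ m⁻²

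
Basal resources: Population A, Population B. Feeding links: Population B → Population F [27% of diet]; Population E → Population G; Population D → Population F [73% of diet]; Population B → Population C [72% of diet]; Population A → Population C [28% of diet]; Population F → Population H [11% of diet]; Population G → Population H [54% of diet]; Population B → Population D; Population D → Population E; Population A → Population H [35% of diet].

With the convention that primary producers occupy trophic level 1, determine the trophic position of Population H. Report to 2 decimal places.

Population C: 1 + (0.28×1 + 0.72×1) = 2
Population D: 1 + 1 = 2
Population E: 1 + 2 = 3
Population F: 1 + (0.73×2 + 0.27×1) = 2.73
Population G: 1 + 3 = 4
Population H: 1 + (0.54×4 + 0.35×1 + 0.11×2.73) = 3.8103

3.81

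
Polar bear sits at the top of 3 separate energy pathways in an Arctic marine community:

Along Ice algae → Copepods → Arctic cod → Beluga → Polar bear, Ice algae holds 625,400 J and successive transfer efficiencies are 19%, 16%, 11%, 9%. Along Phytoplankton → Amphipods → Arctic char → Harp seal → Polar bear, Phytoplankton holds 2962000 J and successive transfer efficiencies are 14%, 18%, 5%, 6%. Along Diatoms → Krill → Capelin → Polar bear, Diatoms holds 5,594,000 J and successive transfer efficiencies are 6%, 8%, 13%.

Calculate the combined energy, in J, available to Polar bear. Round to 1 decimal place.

3902.8 J

Via Ice algae: 625400 × 0.19 × 0.16 × 0.11 × 0.09 = 188.220384 J
Via Phytoplankton: 2962000 × 0.14 × 0.18 × 0.05 × 0.06 = 223.9272 J
Via Diatoms: 5594000 × 0.06 × 0.08 × 0.13 = 3490.656 J
Total at Polar bear: 188.220384 + 223.9272 + 3490.656 = 3902.803584 J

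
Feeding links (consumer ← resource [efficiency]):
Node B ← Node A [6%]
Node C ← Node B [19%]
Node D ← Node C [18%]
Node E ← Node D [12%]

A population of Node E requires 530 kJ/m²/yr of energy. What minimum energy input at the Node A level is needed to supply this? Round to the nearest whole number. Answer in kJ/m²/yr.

2152372 kJ/m²/yr

Cumulative transfer efficiency: 0.06 × 0.19 × 0.18 × 0.12 = 0.00024624
Node A energy = 530 / 0.00024624 = 2152372 kJ/m²/yr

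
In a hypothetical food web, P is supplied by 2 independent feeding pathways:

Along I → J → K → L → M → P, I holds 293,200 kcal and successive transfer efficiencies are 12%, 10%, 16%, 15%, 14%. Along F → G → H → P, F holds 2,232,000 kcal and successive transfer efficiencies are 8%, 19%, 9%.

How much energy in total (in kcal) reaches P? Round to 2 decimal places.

Via I: 293200 × 0.12 × 0.1 × 0.16 × 0.15 × 0.14 = 11.821824 kcal
Via F: 2232000 × 0.08 × 0.19 × 0.09 = 3053.376 kcal
Total at P: 11.821824 + 3053.376 = 3065.197824 kcal

3065.20 kcal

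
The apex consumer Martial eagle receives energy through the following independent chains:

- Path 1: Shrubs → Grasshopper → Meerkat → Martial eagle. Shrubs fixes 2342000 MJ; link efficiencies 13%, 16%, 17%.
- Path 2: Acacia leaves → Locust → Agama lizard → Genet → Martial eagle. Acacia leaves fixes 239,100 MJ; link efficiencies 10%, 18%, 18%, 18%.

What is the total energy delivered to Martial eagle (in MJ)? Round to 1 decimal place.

Path 1: 2342000 × 0.13 × 0.16 × 0.17 = 8281.312 MJ
Path 2: 239100 × 0.1 × 0.18 × 0.18 × 0.18 = 139.44312 MJ
Total at Martial eagle: 8281.312 + 139.44312 = 8420.75512 MJ

8420.8 MJ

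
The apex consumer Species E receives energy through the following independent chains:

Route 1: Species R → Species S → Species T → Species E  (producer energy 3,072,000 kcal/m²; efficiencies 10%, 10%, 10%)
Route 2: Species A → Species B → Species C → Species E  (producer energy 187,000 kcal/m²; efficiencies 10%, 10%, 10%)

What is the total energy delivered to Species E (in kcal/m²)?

Route 1: 3072000 × 0.1 × 0.1 × 0.1 = 3072 kcal/m²
Route 2: 187000 × 0.1 × 0.1 × 0.1 = 187 kcal/m²
Total at Species E: 3072 + 187 = 3259 kcal/m²

3259 kcal/m²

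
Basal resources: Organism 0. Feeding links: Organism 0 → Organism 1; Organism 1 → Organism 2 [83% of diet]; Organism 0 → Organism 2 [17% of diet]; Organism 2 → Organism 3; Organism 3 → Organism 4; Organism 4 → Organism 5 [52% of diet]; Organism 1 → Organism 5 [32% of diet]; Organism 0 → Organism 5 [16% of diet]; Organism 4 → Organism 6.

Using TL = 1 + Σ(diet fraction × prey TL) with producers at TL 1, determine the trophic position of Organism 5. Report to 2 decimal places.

4.31

Organism 1: 1 + 1 = 2
Organism 2: 1 + (0.83×2 + 0.17×1) = 2.83
Organism 3: 1 + 2.83 = 3.83
Organism 4: 1 + 3.83 = 4.83
Organism 5: 1 + (0.52×4.83 + 0.32×2 + 0.16×1) = 4.3116
Organism 6: 1 + 4.83 = 5.83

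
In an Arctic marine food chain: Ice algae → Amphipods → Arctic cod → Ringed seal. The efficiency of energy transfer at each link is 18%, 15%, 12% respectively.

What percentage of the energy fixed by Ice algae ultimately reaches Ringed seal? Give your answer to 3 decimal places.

0.324%

Product of link efficiencies: 0.18 × 0.15 × 0.12 = 0.00324
As a percentage: 0.00324 × 100 = 0.324%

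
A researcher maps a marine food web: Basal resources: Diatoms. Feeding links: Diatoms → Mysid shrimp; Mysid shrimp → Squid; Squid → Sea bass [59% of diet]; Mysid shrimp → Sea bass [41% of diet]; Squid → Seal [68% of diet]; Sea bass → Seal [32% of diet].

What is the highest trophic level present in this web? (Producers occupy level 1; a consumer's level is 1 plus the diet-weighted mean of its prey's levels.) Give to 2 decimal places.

4.19

Mysid shrimp: 1 + 1 = 2
Squid: 1 + 2 = 3
Sea bass: 1 + (0.59×3 + 0.41×2) = 3.59
Seal: 1 + (0.68×3 + 0.32×3.59) = 4.1888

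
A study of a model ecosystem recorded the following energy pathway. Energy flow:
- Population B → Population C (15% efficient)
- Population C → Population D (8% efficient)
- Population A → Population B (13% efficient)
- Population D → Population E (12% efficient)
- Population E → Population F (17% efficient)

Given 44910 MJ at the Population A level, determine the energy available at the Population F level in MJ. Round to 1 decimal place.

Population B: 44910 × 0.13 = 5838.3 MJ
Population C: 5838.3 × 0.15 = 875.745 MJ
Population D: 875.745 × 0.08 = 70.0596 MJ
Population E: 70.0596 × 0.12 = 8.407152 MJ
Population F: 8.407152 × 0.17 = 1.42921584 MJ

1.4 MJ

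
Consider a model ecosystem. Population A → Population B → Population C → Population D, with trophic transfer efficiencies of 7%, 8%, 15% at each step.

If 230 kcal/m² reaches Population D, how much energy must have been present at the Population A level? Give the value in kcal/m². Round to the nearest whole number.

Cumulative transfer efficiency: 0.07 × 0.08 × 0.15 = 0.00084
Population A energy = 230 / 0.00084 = 273810 kcal/m²

273810 kcal/m²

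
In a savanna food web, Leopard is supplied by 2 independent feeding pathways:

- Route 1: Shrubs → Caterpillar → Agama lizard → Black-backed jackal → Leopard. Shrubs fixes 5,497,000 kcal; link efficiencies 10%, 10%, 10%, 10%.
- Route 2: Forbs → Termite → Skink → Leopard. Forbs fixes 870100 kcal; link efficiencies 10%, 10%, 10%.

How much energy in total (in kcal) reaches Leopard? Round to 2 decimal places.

1419.80 kcal

Route 1: 5497000 × 0.1 × 0.1 × 0.1 × 0.1 = 549.7 kcal
Route 2: 870100 × 0.1 × 0.1 × 0.1 = 870.1 kcal
Total at Leopard: 549.7 + 870.1 = 1419.8 kcal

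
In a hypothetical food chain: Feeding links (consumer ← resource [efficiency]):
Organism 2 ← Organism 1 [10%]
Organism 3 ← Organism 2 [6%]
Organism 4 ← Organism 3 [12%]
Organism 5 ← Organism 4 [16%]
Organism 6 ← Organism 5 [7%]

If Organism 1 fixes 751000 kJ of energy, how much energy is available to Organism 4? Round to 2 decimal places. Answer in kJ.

540.72 kJ

Organism 2: 751000 × 0.1 = 75100 kJ
Organism 3: 75100 × 0.06 = 4506 kJ
Organism 4: 4506 × 0.12 = 540.72 kJ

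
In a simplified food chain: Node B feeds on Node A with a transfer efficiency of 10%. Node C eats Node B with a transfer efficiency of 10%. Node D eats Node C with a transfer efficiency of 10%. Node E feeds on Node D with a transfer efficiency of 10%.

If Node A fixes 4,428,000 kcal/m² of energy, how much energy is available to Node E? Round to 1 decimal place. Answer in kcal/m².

Node B: 4428000 × 0.1 = 442800 kcal/m²
Node C: 442800 × 0.1 = 44280 kcal/m²
Node D: 44280 × 0.1 = 4428 kcal/m²
Node E: 4428 × 0.1 = 442.8 kcal/m²

442.8 kcal/m²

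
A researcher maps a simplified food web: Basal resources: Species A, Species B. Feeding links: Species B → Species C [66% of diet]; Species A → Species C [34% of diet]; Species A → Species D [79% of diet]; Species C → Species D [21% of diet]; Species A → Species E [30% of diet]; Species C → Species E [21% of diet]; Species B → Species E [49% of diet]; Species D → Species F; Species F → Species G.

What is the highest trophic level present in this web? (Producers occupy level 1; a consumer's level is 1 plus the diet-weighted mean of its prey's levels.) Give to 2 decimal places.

4.21

Species C: 1 + (0.66×1 + 0.34×1) = 2
Species D: 1 + (0.79×1 + 0.21×2) = 2.21
Species E: 1 + (0.3×1 + 0.21×2 + 0.49×1) = 2.21
Species F: 1 + 2.21 = 3.21
Species G: 1 + 3.21 = 4.21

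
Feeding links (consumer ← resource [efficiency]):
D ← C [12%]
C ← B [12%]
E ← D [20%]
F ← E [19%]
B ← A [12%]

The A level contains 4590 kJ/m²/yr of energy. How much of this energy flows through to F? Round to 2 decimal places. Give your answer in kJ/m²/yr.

0.30 kJ/m²/yr

B: 4590 × 0.12 = 550.8 kJ/m²/yr
C: 550.8 × 0.12 = 66.096 kJ/m²/yr
D: 66.096 × 0.12 = 7.93152 kJ/m²/yr
E: 7.93152 × 0.2 = 1.586304 kJ/m²/yr
F: 1.586304 × 0.19 = 0.30139776 kJ/m²/yr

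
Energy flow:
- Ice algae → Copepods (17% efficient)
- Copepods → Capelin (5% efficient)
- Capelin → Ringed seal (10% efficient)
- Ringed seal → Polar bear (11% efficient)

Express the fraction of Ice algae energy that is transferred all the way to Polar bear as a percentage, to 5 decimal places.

Product of link efficiencies: 0.17 × 0.05 × 0.1 × 0.11 = 0.0000935
As a percentage: 0.0000935 × 100 = 0.00935%

0.00935%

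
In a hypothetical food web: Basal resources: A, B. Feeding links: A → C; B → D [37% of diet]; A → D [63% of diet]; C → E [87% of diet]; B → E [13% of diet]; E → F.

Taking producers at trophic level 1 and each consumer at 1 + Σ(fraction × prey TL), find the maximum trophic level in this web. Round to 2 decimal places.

3.87

C: 1 + 1 = 2
D: 1 + (0.37×1 + 0.63×1) = 2
E: 1 + (0.87×2 + 0.13×1) = 2.87
F: 1 + 2.87 = 3.87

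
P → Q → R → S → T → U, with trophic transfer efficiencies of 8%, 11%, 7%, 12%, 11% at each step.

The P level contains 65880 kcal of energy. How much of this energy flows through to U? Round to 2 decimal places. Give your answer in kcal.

Q: 65880 × 0.08 = 5270.4 kcal
R: 5270.4 × 0.11 = 579.744 kcal
S: 579.744 × 0.07 = 40.58208 kcal
T: 40.58208 × 0.12 = 4.8698496 kcal
U: 4.8698496 × 0.11 = 0.535683456 kcal

0.54 kcal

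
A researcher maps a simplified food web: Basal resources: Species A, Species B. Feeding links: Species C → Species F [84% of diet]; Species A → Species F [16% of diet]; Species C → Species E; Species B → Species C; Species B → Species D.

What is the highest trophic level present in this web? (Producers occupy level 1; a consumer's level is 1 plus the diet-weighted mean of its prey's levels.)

3

Species C: 1 + 1 = 2
Species D: 1 + 1 = 2
Species E: 1 + 2 = 3
Species F: 1 + (0.16×1 + 0.84×2) = 2.84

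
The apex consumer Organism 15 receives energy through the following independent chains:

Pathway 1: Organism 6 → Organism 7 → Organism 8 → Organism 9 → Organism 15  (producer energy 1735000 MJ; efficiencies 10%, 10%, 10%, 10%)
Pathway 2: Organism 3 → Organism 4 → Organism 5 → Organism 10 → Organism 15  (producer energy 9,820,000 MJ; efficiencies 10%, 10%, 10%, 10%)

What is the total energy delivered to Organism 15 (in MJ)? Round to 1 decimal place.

Pathway 1: 1735000 × 0.1 × 0.1 × 0.1 × 0.1 = 173.5 MJ
Pathway 2: 9820000 × 0.1 × 0.1 × 0.1 × 0.1 = 982 MJ
Total at Organism 15: 173.5 + 982 = 1155.5 MJ

1155.5 MJ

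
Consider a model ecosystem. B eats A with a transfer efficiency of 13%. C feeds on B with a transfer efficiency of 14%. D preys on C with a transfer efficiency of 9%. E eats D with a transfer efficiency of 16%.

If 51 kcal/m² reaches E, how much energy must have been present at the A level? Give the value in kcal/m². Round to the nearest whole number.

194597 kcal/m²

Cumulative transfer efficiency: 0.13 × 0.14 × 0.09 × 0.16 = 0.00026208
A energy = 51 / 0.00026208 = 194597 kcal/m²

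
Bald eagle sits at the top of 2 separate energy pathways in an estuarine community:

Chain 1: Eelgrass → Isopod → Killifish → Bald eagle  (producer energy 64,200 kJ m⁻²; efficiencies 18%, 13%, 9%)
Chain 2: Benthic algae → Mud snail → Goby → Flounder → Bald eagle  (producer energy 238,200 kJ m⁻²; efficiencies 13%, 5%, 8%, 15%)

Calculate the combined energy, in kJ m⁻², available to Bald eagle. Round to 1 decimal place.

153.8 kJ m⁻²

Chain 1: 64200 × 0.18 × 0.13 × 0.09 = 135.2052 kJ m⁻²
Chain 2: 238200 × 0.13 × 0.05 × 0.08 × 0.15 = 18.5796 kJ m⁻²
Total at Bald eagle: 135.2052 + 18.5796 = 153.7848 kJ m⁻²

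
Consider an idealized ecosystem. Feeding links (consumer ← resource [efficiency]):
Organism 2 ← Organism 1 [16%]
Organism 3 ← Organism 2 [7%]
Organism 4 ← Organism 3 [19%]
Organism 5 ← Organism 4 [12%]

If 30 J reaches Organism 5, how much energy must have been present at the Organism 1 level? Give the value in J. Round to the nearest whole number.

Cumulative transfer efficiency: 0.16 × 0.07 × 0.19 × 0.12 = 0.00025536
Organism 1 energy = 30 / 0.00025536 = 117481 J

117481 J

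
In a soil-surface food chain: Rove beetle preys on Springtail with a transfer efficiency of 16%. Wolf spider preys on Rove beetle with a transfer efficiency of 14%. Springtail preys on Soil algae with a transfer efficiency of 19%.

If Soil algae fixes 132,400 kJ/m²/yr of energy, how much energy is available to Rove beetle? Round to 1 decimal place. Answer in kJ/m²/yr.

Springtail: 132400 × 0.19 = 25156 kJ/m²/yr
Rove beetle: 25156 × 0.16 = 4024.96 kJ/m²/yr

4025.0 kJ/m²/yr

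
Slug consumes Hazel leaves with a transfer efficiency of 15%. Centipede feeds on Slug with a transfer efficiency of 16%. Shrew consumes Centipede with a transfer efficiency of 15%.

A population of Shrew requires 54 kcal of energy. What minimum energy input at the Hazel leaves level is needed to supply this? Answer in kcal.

15000 kcal

Cumulative transfer efficiency: 0.15 × 0.16 × 0.15 = 0.0036
Hazel leaves energy = 54 / 0.0036 = 15000 kcal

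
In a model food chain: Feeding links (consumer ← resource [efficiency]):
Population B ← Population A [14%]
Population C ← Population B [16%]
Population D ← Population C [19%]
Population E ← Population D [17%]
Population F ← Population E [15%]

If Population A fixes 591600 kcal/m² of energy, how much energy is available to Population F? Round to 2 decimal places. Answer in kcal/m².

Population B: 591600 × 0.14 = 82824 kcal/m²
Population C: 82824 × 0.16 = 13251.84 kcal/m²
Population D: 13251.84 × 0.19 = 2517.8496 kcal/m²
Population E: 2517.8496 × 0.17 = 428.034432 kcal/m²
Population F: 428.034432 × 0.15 = 64.2051648 kcal/m²

64.21 kcal/m²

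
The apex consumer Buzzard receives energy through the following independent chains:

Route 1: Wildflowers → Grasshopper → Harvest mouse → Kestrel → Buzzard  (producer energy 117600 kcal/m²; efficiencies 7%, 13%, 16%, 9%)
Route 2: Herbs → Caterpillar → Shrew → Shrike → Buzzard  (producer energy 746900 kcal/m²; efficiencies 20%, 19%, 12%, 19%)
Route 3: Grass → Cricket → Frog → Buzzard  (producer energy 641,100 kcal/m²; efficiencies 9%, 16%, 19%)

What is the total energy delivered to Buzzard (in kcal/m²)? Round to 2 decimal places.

Route 1: 117600 × 0.07 × 0.13 × 0.16 × 0.09 = 15.410304 kcal/m²
Route 2: 746900 × 0.2 × 0.19 × 0.12 × 0.19 = 647.11416 kcal/m²
Route 3: 641100 × 0.09 × 0.16 × 0.19 = 1754.0496 kcal/m²
Total at Buzzard: 15.410304 + 647.11416 + 1754.0496 = 2416.574064 kcal/m²

2416.57 kcal/m²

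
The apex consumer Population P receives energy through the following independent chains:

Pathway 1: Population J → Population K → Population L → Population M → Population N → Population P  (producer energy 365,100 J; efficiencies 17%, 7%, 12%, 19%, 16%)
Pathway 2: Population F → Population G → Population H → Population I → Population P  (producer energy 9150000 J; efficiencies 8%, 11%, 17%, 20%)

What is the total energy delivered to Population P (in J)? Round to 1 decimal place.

Pathway 1: 365100 × 0.17 × 0.07 × 0.12 × 0.19 × 0.16 = 15.84942912 J
Pathway 2: 9150000 × 0.08 × 0.11 × 0.17 × 0.2 = 2737.68 J
Total at Population P: 15.84942912 + 2737.68 = 2753.52942912 J

2753.5 J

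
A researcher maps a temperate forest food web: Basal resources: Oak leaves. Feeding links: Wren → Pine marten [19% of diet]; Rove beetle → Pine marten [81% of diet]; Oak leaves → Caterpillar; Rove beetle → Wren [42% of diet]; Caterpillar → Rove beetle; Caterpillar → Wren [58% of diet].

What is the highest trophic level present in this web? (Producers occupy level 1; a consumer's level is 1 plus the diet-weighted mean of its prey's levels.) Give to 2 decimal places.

4.08

Caterpillar: 1 + 1 = 2
Rove beetle: 1 + 2 = 3
Wren: 1 + (0.58×2 + 0.42×3) = 3.42
Pine marten: 1 + (0.81×3 + 0.19×3.42) = 4.0798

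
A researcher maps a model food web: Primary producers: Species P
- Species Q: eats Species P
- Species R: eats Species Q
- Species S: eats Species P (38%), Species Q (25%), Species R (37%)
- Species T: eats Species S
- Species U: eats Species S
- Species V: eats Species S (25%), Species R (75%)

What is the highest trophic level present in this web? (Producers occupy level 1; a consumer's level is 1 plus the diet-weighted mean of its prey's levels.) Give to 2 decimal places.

Species Q: 1 + 1 = 2
Species R: 1 + 2 = 3
Species S: 1 + (0.38×1 + 0.25×2 + 0.37×3) = 2.99
Species T: 1 + 2.99 = 3.99
Species U: 1 + 2.99 = 3.99
Species V: 1 + (0.25×2.99 + 0.75×3) = 3.9975

4.00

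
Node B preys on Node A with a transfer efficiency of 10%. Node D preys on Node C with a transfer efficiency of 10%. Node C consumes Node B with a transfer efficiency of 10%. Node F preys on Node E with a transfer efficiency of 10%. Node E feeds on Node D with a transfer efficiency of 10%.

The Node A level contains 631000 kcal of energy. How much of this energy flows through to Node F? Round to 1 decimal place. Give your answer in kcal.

6.3 kcal

Node B: 631000 × 0.1 = 63100 kcal
Node C: 63100 × 0.1 = 6310 kcal
Node D: 6310 × 0.1 = 631 kcal
Node E: 631 × 0.1 = 63.1 kcal
Node F: 63.1 × 0.1 = 6.31 kcal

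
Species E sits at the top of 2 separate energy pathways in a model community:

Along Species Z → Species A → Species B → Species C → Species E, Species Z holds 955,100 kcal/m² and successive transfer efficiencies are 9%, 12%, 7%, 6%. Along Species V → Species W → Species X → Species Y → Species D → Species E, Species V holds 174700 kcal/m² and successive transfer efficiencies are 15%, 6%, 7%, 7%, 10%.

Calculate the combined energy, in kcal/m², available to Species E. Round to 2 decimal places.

44.09 kcal/m²

Via Species Z: 955100 × 0.09 × 0.12 × 0.07 × 0.06 = 43.323336 kcal/m²
Via Species V: 174700 × 0.15 × 0.06 × 0.07 × 0.07 × 0.1 = 0.770427 kcal/m²
Total at Species E: 43.323336 + 0.770427 = 44.093763 kcal/m²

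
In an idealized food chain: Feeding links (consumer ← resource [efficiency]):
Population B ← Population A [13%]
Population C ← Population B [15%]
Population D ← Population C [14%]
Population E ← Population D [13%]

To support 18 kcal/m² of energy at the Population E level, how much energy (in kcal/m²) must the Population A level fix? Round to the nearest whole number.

Cumulative transfer efficiency: 0.13 × 0.15 × 0.14 × 0.13 = 0.0003549
Population A energy = 18 / 0.0003549 = 50719 kcal/m²

50719 kcal/m²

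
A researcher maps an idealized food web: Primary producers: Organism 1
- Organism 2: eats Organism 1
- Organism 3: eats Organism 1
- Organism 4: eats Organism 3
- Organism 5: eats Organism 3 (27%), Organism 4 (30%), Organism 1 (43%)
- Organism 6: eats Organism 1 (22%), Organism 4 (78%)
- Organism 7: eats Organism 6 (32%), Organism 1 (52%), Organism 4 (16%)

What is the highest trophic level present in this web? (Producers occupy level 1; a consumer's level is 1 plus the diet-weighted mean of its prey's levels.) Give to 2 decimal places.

Organism 2: 1 + 1 = 2
Organism 3: 1 + 1 = 2
Organism 4: 1 + 2 = 3
Organism 5: 1 + (0.27×2 + 0.3×3 + 0.43×1) = 2.87
Organism 6: 1 + (0.22×1 + 0.78×3) = 3.56
Organism 7: 1 + (0.32×3.56 + 0.52×1 + 0.16×3) = 3.1392

3.56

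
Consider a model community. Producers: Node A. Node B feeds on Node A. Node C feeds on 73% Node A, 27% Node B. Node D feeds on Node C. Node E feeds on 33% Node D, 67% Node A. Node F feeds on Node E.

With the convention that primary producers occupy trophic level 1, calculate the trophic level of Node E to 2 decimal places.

Node B: 1 + 1 = 2
Node C: 1 + (0.73×1 + 0.27×2) = 2.27
Node D: 1 + 2.27 = 3.27
Node E: 1 + (0.33×3.27 + 0.67×1) = 2.7491
Node F: 1 + 2.7491 = 3.7491

2.75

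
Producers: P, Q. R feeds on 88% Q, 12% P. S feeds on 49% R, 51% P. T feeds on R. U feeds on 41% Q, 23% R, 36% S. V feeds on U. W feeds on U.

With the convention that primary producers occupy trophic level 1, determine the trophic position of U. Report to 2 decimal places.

2.77

R: 1 + (0.88×1 + 0.12×1) = 2
S: 1 + (0.49×2 + 0.51×1) = 2.49
T: 1 + 2 = 3
U: 1 + (0.41×1 + 0.23×2 + 0.36×2.49) = 2.7664
V: 1 + 2.7664 = 3.7664
W: 1 + 2.7664 = 3.7664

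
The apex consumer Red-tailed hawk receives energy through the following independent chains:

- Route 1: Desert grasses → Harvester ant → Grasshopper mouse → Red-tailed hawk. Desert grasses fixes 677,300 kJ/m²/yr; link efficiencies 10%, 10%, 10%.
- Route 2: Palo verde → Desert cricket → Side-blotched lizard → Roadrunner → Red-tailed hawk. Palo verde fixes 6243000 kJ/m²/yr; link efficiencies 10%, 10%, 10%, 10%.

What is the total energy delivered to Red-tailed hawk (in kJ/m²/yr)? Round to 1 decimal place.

Route 1: 677300 × 0.1 × 0.1 × 0.1 = 677.3 kJ/m²/yr
Route 2: 6243000 × 0.1 × 0.1 × 0.1 × 0.1 = 624.3 kJ/m²/yr
Total at Red-tailed hawk: 677.3 + 624.3 = 1301.6 kJ/m²/yr

1301.6 kJ/m²/yr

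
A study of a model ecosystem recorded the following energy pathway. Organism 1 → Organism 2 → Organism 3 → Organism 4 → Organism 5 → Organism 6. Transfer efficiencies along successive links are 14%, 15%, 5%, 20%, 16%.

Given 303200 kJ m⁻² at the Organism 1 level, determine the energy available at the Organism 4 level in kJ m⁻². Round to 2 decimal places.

Organism 2: 303200 × 0.14 = 42448 kJ m⁻²
Organism 3: 42448 × 0.15 = 6367.2 kJ m⁻²
Organism 4: 6367.2 × 0.05 = 318.36 kJ m⁻²

318.36 kJ m⁻²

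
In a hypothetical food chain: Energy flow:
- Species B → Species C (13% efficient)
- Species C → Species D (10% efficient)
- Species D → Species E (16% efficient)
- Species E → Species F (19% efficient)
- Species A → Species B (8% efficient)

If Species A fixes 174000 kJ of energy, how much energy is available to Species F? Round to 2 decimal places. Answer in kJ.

Species B: 174000 × 0.08 = 13920 kJ
Species C: 13920 × 0.13 = 1809.6 kJ
Species D: 1809.6 × 0.1 = 180.96 kJ
Species E: 180.96 × 0.16 = 28.9536 kJ
Species F: 28.9536 × 0.19 = 5.501184 kJ

5.50 kJ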